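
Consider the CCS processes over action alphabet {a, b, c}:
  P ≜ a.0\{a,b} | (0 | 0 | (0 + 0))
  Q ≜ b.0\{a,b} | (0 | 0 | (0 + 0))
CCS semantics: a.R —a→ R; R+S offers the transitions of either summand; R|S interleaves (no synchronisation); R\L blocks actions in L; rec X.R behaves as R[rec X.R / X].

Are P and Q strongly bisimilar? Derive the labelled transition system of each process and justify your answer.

not bisimilar

P's transition system — 2 states:
  u0 = a.0\{a,b} | (0 | 0 | (0 + 0)) | ··a··> u1
  u1 = 0\{a,b} | (0 | 0 | (0 + 0)) | ·
Q's transition system — 2 states:
  v0 = b.0\{a,b} | (0 | 0 | (0 + 0)) | ··b··> v1
  v1 = 0\{a,b} | (0 | 0 | (0 + 0)) | ·
Partition-refinement fixed point:
  B0 = {u0}
  B1 = {u1, v1}
  B2 = {v0}
u0 ∈ B0, v0 ∈ B2 → different blocks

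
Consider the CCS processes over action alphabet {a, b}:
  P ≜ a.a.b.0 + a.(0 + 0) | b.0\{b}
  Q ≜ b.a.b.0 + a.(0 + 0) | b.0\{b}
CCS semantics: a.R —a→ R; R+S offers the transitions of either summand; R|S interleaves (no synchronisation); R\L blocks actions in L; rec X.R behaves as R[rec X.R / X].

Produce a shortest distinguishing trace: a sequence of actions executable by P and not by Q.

P's transition system — 7 states:
  p0 = a.a.b.0 + a.(0 + 0) | b.0\{b} | ··a··> p1, ··a··> p2, ··b··> p3
  p1 = (0 + 0) | b.0\{b} | ··b··> p4
  p2 = a.b.0 | ··a··> p5
  p3 = a.(0 + 0) | 0\{b} | ··a··> p4
  p4 = (0 + 0) | 0\{b} | ∅
  p5 = b.0 | ··b··> p6
  p6 = 0 | ∅
Q's transition system — 7 states:
  q0 = b.a.b.0 + a.(0 + 0) | b.0\{b} | ··a··> q1, ··b··> q2, ··b··> q3
  q1 = (0 + 0) | b.0\{b} | ··b··> q4
  q2 = a.(0 + 0) | 0\{b} | ··a··> q4
  q3 = a.b.0 | ··a··> q5
  q4 = (0 + 0) | 0\{b} | ∅
  q5 = b.0 | ··b··> q6
  q6 = 0 | ∅
Executing aa from P (initial set {p0}):
  [1] a ⇒ {p1, p2}
  [2] a ⇒ {p5}
  ✓ P
Executing aa from Q (initial set {q0}):
  [1] a ⇒ {q1}
  [2] a ⇒ ∅ (Q stuck)

aa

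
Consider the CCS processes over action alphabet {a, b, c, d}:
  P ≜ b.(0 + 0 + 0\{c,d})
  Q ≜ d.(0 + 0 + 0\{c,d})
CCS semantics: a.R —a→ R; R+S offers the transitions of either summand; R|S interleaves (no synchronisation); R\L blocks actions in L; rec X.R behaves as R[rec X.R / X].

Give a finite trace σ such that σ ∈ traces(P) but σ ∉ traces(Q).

P's transition system — 2 states:
  m0 = b.(0 + 0 + 0\{c,d}) | —b→ m1
  m1 = 0 + 0 + 0\{c,d} | deadlocked
Q's transition system — 2 states:
  n0 = d.(0 + 0 + 0\{c,d}) | —d→ n1
  n1 = 0 + 0 + 0\{c,d} | deadlocked
Trace ⟨b⟩ through P, begin at {m0}:
  after b @ step 1: {m1}
  — P admits the full trace.
Trace ⟨b⟩ through Q, begin at {n0}:
  after b @ step 1: ∅ (Q stuck)

b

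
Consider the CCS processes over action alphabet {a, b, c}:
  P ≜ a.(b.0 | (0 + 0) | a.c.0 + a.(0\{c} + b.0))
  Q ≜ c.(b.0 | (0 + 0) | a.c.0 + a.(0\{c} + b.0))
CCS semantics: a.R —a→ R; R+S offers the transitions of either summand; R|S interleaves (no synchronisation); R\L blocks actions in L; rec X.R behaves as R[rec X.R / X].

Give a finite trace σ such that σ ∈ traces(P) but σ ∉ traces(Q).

a

Reachable graph of P (9 states):
  m0 = a.(b.0 | (0 + 0) | a.c.0 + a.(0\{c} + b.0)) → --a--▸ m1
  m1 = b.0 | (0 + 0) | a.c.0 + a.(0\{c} + b.0) → --a--▸ m2, --a--▸ m3, --b--▸ m4
  m2 = 0\{c} + b.0 → --b--▸ m5
  m3 = b.0 | (0 + 0) | c.0 → --b--▸ m6, --c--▸ m7
  m4 = 0 | (0 + 0) | a.c.0 → --a--▸ m6
  m5 = 0 → ·
  m6 = 0 | (0 + 0) | c.0 → --c--▸ m8
  m7 = b.0 | (0 + 0) | 0 → --b--▸ m8
  m8 = 0 | (0 + 0) | 0 → ·
Reachable graph of Q (9 states):
  n0 = c.(b.0 | (0 + 0) | a.c.0 + a.(0\{c} + b.0)) → --c--▸ n1
  n1 = b.0 | (0 + 0) | a.c.0 + a.(0\{c} + b.0) → --a--▸ n2, --a--▸ n3, --b--▸ n4
  n2 = 0\{c} + b.0 → --b--▸ n5
  n3 = b.0 | (0 + 0) | c.0 → --b--▸ n6, --c--▸ n7
  n4 = 0 | (0 + 0) | a.c.0 → --a--▸ n6
  n5 = 0 → ·
  n6 = 0 | (0 + 0) | c.0 → --c--▸ n8
  n7 = b.0 | (0 + 0) | 0 → --b--▸ n8
  n8 = 0 | (0 + 0) | 0 → ·
Run σ = ⟨a⟩ on P: start {m0}
  step 1 (a): {m1}
  — P admits the full trace.
Run σ = ⟨a⟩ on Q: start {n0}
  step 1 (a): no successor for Q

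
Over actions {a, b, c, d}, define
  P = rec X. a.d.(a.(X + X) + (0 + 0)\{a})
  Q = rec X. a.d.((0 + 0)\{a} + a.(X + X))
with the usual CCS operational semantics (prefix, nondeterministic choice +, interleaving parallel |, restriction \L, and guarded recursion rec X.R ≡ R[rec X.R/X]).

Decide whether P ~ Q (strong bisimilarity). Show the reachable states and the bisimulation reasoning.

YES

P's transition system — 4 states:
  p0 = rec X. a.d.(a.(X + X) + (0 + 0)\{a}) | —a→ p1
  p1 = d.(a.((rec X. a.d.(a.(X + X) + (0 + 0)\{a})) + (rec X. a.d.(a.(X + X) + (0 + 0)\{a}))) + (0 + 0)\{a}) | —d→ p2
  p2 = a.((rec X. a.d.(a.(X + X) + (0 + 0)\{a})) + (rec X. a.d.(a.(X + X) + (0 + 0)\{a}))) + (0 + 0)\{a} | —a→ p3
  p3 = (rec X. a.d.(a.(X + X) + (0 + 0)\{a})) + (rec X. a.d.(a.(X + X) + (0 + 0)\{a})) | —a→ p1
Q's transition system — 4 states:
  q0 = rec X. a.d.((0 + 0)\{a} + a.(X + X)) | —a→ q1
  q1 = d.((0 + 0)\{a} + a.((rec X. a.d.((0 + 0)\{a} + a.(X + X))) + (rec X. a.d.((0 + 0)\{a} + a.(X + X))))) | —d→ q2
  q2 = (0 + 0)\{a} + a.((rec X. a.d.((0 + 0)\{a} + a.(X + X))) + (rec X. a.d.((0 + 0)\{a} + a.(X + X)))) | —a→ q3
  q3 = (rec X. a.d.((0 + 0)\{a} + a.(X + X))) + (rec X. a.d.((0 + 0)\{a} + a.(X + X))) | —a→ q1
Coarsest stable partition (strong bisimilarity classes):
  B0 = {p0, p3, q0, q3}
  B1 = {p1, q1}
  B2 = {p2, q2}
p0 ∈ B0, q0 ∈ B0 → same block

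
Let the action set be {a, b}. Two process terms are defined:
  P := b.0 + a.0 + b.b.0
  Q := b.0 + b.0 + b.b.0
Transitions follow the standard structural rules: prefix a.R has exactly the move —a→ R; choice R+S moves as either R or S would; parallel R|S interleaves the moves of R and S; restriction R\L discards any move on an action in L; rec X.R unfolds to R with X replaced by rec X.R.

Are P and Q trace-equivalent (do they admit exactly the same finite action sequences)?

trace-distinct — witness ⟨a⟩

Reachable graph of P (3 states):
  u0 = b.0 + a.0 + b.b.0 ⊢ --a--▸ u1, --b--▸ u1, --b--▸ u2
  u1 = 0 ⊢ (no moves)
  u2 = b.0 ⊢ --b--▸ u1
Reachable graph of Q (3 states):
  v0 = b.0 + b.0 + b.b.0 ⊢ --b--▸ v1, --b--▸ v2
  v1 = 0 ⊢ (no moves)
  v2 = b.0 ⊢ --b--▸ v1
Trace ⟨a⟩ through P, begin at {u0}:
  [1] a ⇒ {u1}
  — P admits the full trace.
Trace ⟨a⟩ through Q, begin at {v0}:
  [1] a ⇒ ∅  — Q cannot continue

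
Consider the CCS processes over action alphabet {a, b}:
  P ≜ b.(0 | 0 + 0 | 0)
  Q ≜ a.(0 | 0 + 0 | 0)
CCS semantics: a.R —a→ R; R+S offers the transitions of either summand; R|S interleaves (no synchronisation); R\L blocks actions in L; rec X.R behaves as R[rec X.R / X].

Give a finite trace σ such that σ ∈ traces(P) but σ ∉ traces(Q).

b

LTS(P): 2 reachable states
  u0 = b.(0 | 0 + 0 | 0) → ··b··> u1
  u1 = 0 | 0 + 0 | 0 → ·
LTS(Q): 2 reachable states
  v0 = a.(0 | 0 + 0 | 0) → ··a··> v1
  v1 = 0 | 0 + 0 | 0 → ·
Executing b from P (initial set {u0}):
  step 1 (b): {u1}
  ✓ P
Executing b from Q (initial set {v0}):
  step 1 (b): ∅ (Q stuck)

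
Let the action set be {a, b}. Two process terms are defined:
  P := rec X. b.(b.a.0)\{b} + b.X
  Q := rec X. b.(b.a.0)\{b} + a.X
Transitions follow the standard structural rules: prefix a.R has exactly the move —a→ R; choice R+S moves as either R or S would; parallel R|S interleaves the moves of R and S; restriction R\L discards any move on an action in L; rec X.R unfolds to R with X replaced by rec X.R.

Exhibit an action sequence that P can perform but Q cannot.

bb

P's transition system — 2 states:
  s0 = rec X. b.(b.a.0)\{b} + b.X :: —b→ s0, —b→ s1
  s1 = (b.a.0)\{b} :: stopped
Q's transition system — 2 states:
  t0 = rec X. b.(b.a.0)\{b} + a.X :: —a→ t0, —b→ t1
  t1 = (b.a.0)\{b} :: stopped
Run σ = ⟨bb⟩ on P: start {s0}
  [1] b ⇒ {s0, s1}
  [2] b ⇒ {s0, s1}
  ✓ P
Run σ = ⟨bb⟩ on Q: start {t0}
  [1] b ⇒ {t1}
  [2] b ⇒ ∅  — Q cannot continue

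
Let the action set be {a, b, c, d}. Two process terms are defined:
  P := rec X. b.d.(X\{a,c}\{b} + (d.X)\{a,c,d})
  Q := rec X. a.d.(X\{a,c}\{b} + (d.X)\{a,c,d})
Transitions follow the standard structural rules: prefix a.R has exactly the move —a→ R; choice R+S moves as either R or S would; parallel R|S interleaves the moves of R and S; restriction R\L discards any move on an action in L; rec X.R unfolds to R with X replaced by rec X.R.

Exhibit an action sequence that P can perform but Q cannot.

b

P's transition system — 3 states:
  p0 = rec X. b.d.(X\{a,c}\{b} + (d.X)\{a,c,d}) has moves -b-> p1
  p1 = d.((rec X. b.d.(X\{a,c}\{b} + (d.X)\{a,c,d}))\{a,c}\{b} + (d.(rec X. b.d.(X\{a,c}\{b} + (d.X)\{a,c,d})))\{a,c,d}) has moves -d-> p2
  p2 = (rec X. b.d.(X\{a,c}\{b} + (d.X)\{a,c,d}))\{a,c}\{b} + (d.(rec X. b.d.(X\{a,c}\{b} + (d.X)\{a,c,d})))\{a,c,d} has moves deadlocked
Q's transition system — 3 states:
  q0 = rec X. a.d.(X\{a,c}\{b} + (d.X)\{a,c,d}) has moves -a-> q1
  q1 = d.((rec X. a.d.(X\{a,c}\{b} + (d.X)\{a,c,d}))\{a,c}\{b} + (d.(rec X. a.d.(X\{a,c}\{b} + (d.X)\{a,c,d})))\{a,c,d}) has moves -d-> q2
  q2 = (rec X. a.d.(X\{a,c}\{b} + (d.X)\{a,c,d}))\{a,c}\{b} + (d.(rec X. a.d.(X\{a,c}\{b} + (d.X)\{a,c,d})))\{a,c,d} has moves deadlocked
Run σ = ⟨b⟩ on P: start {p0}
  after b @ step 1: {p1}
  ✓ P
Run σ = ⟨b⟩ on Q: start {q0}
  after b @ step 1: ∅  — Q cannot continue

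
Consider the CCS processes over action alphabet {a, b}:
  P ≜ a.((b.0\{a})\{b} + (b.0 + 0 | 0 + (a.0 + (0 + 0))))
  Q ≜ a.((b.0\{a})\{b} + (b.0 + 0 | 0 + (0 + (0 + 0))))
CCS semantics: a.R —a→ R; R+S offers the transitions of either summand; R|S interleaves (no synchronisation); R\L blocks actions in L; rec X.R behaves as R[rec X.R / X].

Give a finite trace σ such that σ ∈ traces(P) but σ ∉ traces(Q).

LTS(P): 3 reachable states
  p0 = a.((b.0\{a})\{b} + (b.0 + 0 | 0 + (a.0 + (0 + 0)))) has moves =a=> p1
  p1 = (b.0\{a})\{b} + (b.0 + 0 | 0 + (a.0 + (0 + 0))) has moves =a=> p2, =b=> p2
  p2 = 0 has moves stopped
LTS(Q): 3 reachable states
  q0 = a.((b.0\{a})\{b} + (b.0 + 0 | 0 + (0 + (0 + 0)))) has moves =a=> q1
  q1 = (b.0\{a})\{b} + (b.0 + 0 | 0 + (0 + (0 + 0))) has moves =b=> q2
  q2 = 0 has moves stopped
Trace ⟨aa⟩ through P, begin at {p0}:
  step 1 (a): {p1}
  step 2 (a): {p2}
  P completes σ.
Trace ⟨aa⟩ through Q, begin at {q0}:
  step 1 (a): {q1}
  step 2 (a): ∅ (Q stuck)

aa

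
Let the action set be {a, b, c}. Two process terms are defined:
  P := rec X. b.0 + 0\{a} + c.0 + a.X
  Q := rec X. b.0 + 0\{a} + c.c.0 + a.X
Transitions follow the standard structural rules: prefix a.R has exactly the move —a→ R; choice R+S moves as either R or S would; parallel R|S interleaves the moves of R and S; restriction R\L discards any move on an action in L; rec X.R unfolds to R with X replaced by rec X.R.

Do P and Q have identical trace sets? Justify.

trace-distinct — witness ⟨cc⟩

P's transition system — 2 states:
  p0 = rec X. b.0 + 0\{a} + c.0 + a.X :: --a--▸ p0, --b--▸ p1, --c--▸ p1
  p1 = 0 :: stopped
Q's transition system — 3 states:
  q0 = rec X. b.0 + 0\{a} + c.c.0 + a.X :: --a--▸ q0, --b--▸ q1, --c--▸ q2
  q1 = 0 :: stopped
  q2 = c.0 :: --c--▸ q1
Trace ⟨cc⟩ through Q, begin at {q0}:
  [1] c ⇒ {q2}
  [2] c ⇒ {q1}
  — Q admits the full trace.
Trace ⟨cc⟩ through P, begin at {p0}:
  [1] c ⇒ {p1}
  [2] c ⇒ ∅  — P cannot continue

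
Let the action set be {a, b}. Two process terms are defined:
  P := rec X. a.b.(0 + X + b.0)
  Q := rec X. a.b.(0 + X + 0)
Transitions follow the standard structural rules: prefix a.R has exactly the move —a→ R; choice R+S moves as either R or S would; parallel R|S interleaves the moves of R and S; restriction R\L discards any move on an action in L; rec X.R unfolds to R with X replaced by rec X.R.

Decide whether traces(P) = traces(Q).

traces(P) ≠ traces(Q) — witness ⟨abb⟩

Reachable graph of P (4 states):
  m0 = rec X. a.b.(0 + X + b.0) :: -a-> m1
  m1 = b.(0 + (rec X. a.b.(0 + X + b.0)) + b.0) :: -b-> m2
  m2 = 0 + (rec X. a.b.(0 + X + b.0)) + b.0 :: -a-> m1, -b-> m3
  m3 = 0 :: deadlocked
Reachable graph of Q (3 states):
  n0 = rec X. a.b.(0 + X + 0) :: -a-> n1
  n1 = b.(0 + (rec X. a.b.(0 + X + 0)) + 0) :: -b-> n2
  n2 = 0 + (rec X. a.b.(0 + X + 0)) + 0 :: -a-> n1
Run σ = ⟨abb⟩ on P: start {m0}
  [1] a ⇒ {m1}
  [2] b ⇒ {m2}
  [3] b ⇒ {m3}
  ✓ P
Run σ = ⟨abb⟩ on Q: start {n0}
  [1] a ⇒ {n1}
  [2] b ⇒ {n2}
  [3] b ⇒ no successor for Q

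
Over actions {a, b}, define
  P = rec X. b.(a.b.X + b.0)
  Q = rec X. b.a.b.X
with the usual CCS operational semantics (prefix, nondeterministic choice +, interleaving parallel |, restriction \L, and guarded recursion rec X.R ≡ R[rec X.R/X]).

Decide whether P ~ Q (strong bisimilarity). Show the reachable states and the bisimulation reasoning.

Reachable graph of P (4 states):
  s0 = rec X. b.(a.b.X + b.0) has moves ··b··> s1
  s1 = a.b.(rec X. b.(a.b.X + b.0)) + b.0 has moves ··a··> s2, ··b··> s3
  s2 = b.(rec X. b.(a.b.X + b.0)) has moves ··b··> s0
  s3 = 0 has moves stopped
Reachable graph of Q (3 states):
  t0 = rec X. b.a.b.X has moves ··b··> t1
  t1 = a.b.(rec X. b.a.b.X) has moves ··a··> t2
  t2 = b.(rec X. b.a.b.X) has moves ··b··> t0
Coarsest stable partition (strong bisimilarity classes):
  B0 = {s0}
  B1 = {s1}
  B2 = {s3}
  B3 = {s2}
  B4 = {t0}
  B5 = {t1}
  B6 = {t2}
s0 ∈ B0, t0 ∈ B4 → different blocks

not bisimilar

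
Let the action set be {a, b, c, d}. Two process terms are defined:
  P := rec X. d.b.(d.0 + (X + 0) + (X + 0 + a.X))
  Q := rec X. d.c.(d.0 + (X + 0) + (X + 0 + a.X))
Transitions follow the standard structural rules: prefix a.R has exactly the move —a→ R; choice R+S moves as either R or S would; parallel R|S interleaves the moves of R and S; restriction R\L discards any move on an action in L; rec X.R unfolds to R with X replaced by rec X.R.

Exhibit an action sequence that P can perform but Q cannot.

Reachable graph of P (4 states):
  u0 = rec X. d.b.(d.0 + (X + 0) + (X + 0 + a.X)) :: ··d··> u1
  u1 = b.(d.0 + ((rec X. d.b.(d.0 + (X + 0) + (X + 0 + a.X))) + 0) + ((rec X. d.b.(d.0 + (X + 0) + (X + 0 + a.X))) + 0 + a.(rec X. d.b.(d.0 + (X + 0) + (X + 0 + a.X))))) :: ··b··> u2
  u2 = d.0 + ((rec X. d.b.(d.0 + (X + 0) + (X + 0 + a.X))) + 0) + ((rec X. d.b.(d.0 + (X + 0) + (X + 0 + a.X))) + 0 + a.(rec X. d.b.(d.0 + (X + 0) + (X + 0 + a.X)))) :: ··a··> u0, ··d··> u1, ··d··> u3
  u3 = 0 :: ∅
Reachable graph of Q (4 states):
  v0 = rec X. d.c.(d.0 + (X + 0) + (X + 0 + a.X)) :: ··d··> v1
  v1 = c.(d.0 + ((rec X. d.c.(d.0 + (X + 0) + (X + 0 + a.X))) + 0) + ((rec X. d.c.(d.0 + (X + 0) + (X + 0 + a.X))) + 0 + a.(rec X. d.c.(d.0 + (X + 0) + (X + 0 + a.X))))) :: ··c··> v2
  v2 = d.0 + ((rec X. d.c.(d.0 + (X + 0) + (X + 0 + a.X))) + 0) + ((rec X. d.c.(d.0 + (X + 0) + (X + 0 + a.X))) + 0 + a.(rec X. d.c.(d.0 + (X + 0) + (X + 0 + a.X)))) :: ··a··> v0, ··d··> v1, ··d··> v3
  v3 = 0 :: ∅
Run σ = ⟨db⟩ on P: start {u0}
  step 1 (d): {u1}
  step 2 (b): {u2}
  — P admits the full trace.
Run σ = ⟨db⟩ on Q: start {v0}
  step 1 (d): {v1}
  step 2 (b): ∅ (Q stuck)

db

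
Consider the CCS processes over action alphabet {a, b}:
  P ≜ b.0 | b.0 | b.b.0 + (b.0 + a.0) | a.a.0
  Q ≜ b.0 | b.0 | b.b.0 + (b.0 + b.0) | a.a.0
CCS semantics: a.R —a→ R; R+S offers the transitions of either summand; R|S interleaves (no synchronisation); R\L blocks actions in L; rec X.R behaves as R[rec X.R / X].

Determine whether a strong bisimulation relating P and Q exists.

LTS(P): 17 reachable states
  p0 = b.0 | b.0 | b.b.0 + (b.0 + a.0) | a.a.0 | --a--▸ p1, --a--▸ p2, --b--▸ p2, --b--▸ p3, --b--▸ p4, --b--▸ p5
  p1 = (b.0 + a.0) | a.0 | --a--▸ p6, --a--▸ p7, --b--▸ p7
  p2 = 0 | a.a.0 | --a--▸ p7
  p3 = 0 | b.0 | b.b.0 | --b--▸ p8, --b--▸ p9
  p4 = b.0 | 0 | b.b.0 | --b--▸ p10, --b--▸ p8
  p5 = b.0 | b.0 | b.0 | --b--▸ p10, --b--▸ p11, --b--▸ p9
  p6 = (b.0 + a.0) | 0 | --a--▸ p12, --b--▸ p12
  p7 = 0 | a.0 | --a--▸ p12
  p8 = 0 | 0 | b.b.0 | --b--▸ p13
  p9 = 0 | b.0 | b.0 | --b--▸ p13, --b--▸ p14
  p10 = b.0 | 0 | b.0 | --b--▸ p13, --b--▸ p15
  p11 = b.0 | b.0 | 0 | --b--▸ p14, --b--▸ p15
  p12 = 0 | 0 | ∅
  p13 = 0 | 0 | b.0 | --b--▸ p16
  p14 = 0 | b.0 | 0 | --b--▸ p16
  p15 = b.0 | 0 | 0 | --b--▸ p16
  p16 = 0 | 0 | 0 | ∅
LTS(Q): 17 reachable states
  q0 = b.0 | b.0 | b.b.0 + (b.0 + b.0) | a.a.0 | --a--▸ q1, --b--▸ q2, --b--▸ q3, --b--▸ q4, --b--▸ q5
  q1 = (b.0 + b.0) | a.0 | --a--▸ q6, --b--▸ q7
  q2 = 0 | a.a.0 | --a--▸ q7
  q3 = 0 | b.0 | b.b.0 | --b--▸ q8, --b--▸ q9
  q4 = b.0 | 0 | b.b.0 | --b--▸ q10, --b--▸ q8
  q5 = b.0 | b.0 | b.0 | --b--▸ q10, --b--▸ q11, --b--▸ q9
  q6 = (b.0 + b.0) | 0 | --b--▸ q12
  q7 = 0 | a.0 | --a--▸ q12
  q8 = 0 | 0 | b.b.0 | --b--▸ q13
  q9 = 0 | b.0 | b.0 | --b--▸ q13, --b--▸ q14
  q10 = b.0 | 0 | b.0 | --b--▸ q13, --b--▸ q15
  q11 = b.0 | b.0 | 0 | --b--▸ q14, --b--▸ q15
  q12 = 0 | 0 | ∅
  q13 = 0 | 0 | b.0 | --b--▸ q16
  q14 = 0 | b.0 | 0 | --b--▸ q16
  q15 = b.0 | 0 | 0 | --b--▸ q16
  q16 = 0 | 0 | 0 | ∅
Coarsest stable partition (strong bisimilarity classes):
  B0 = {p0}
  B1 = {p1}
  B2 = {p6}
  B3 = {p12, p16, q12, q16}
  B4 = {p7, q7}
  B5 = {p3, p4, p5, q3, q4, q5}
  B6 = {p10, p11, p8, p9, q10, q11, q8, q9}
  B7 = {p13, p14, p15, q13, q14, q15, q6}
  B8 = {p2, q2}
  B9 = {q0}
  B10 = {q1}
p0 ∈ B0, q0 ∈ B9 → different blocks

not bisimilar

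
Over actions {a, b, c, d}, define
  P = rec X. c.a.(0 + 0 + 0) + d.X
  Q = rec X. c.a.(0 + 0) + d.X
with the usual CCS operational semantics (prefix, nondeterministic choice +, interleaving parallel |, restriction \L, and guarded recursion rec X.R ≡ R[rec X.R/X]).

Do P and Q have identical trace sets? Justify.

P's transition system — 3 states:
  s0 = rec X. c.a.(0 + 0 + 0) + d.X → -c-> s1, -d-> s0
  s1 = a.(0 + 0 + 0) → -a-> s2
  s2 = 0 + 0 + 0 → stopped
Q's transition system — 3 states:
  t0 = rec X. c.a.(0 + 0) + d.X → -c-> t1, -d-> t0
  t1 = a.(0 + 0) → -a-> t2
  t2 = 0 + 0 → stopped
Bisimilarity quotient blocks:
  B0 = {s0, t0}
  B1 = {s1, t1}
  B2 = {s2, t2}
s0 ∈ B0, t0 ∈ B0 → same block
Bisimilar ⇒ trace-equivalent.

YES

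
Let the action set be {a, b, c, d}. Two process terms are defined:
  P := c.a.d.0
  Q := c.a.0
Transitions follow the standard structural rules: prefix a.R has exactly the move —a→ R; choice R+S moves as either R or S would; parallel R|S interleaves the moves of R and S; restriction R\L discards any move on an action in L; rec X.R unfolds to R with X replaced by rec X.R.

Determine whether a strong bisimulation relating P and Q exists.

P's transition system — 4 states:
  s0 = c.a.d.0 :: --c--▸ s1
  s1 = a.d.0 :: --a--▸ s2
  s2 = d.0 :: --d--▸ s3
  s3 = 0 :: ·
Q's transition system — 3 states:
  t0 = c.a.0 :: --c--▸ t1
  t1 = a.0 :: --a--▸ t2
  t2 = 0 :: ·
Coarsest stable partition (strong bisimilarity classes):
  B0 = {s0}
  B1 = {s1}
  B2 = {s2}
  B3 = {s3, t2}
  B4 = {t0}
  B5 = {t1}
s0 ∈ B0, t0 ∈ B4 → different blocks

P ≁ Q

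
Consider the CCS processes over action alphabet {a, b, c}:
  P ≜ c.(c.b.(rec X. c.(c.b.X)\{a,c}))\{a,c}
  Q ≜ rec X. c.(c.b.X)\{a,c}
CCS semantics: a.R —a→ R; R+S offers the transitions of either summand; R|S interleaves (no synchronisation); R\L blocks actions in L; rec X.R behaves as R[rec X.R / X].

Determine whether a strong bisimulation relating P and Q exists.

LTS(P): 2 reachable states
  p0 = c.(c.b.(rec X. c.(c.b.X)\{a,c}))\{a,c} ⊢ =c=> p1
  p1 = (c.b.(rec X. c.(c.b.X)\{a,c}))\{a,c} ⊢ ∅
LTS(Q): 2 reachable states
  q0 = rec X. c.(c.b.X)\{a,c} ⊢ =c=> q1
  q1 = (c.b.(rec X. c.(c.b.X)\{a,c}))\{a,c} ⊢ ∅
Partition-refinement fixed point:
  B0 = {p0, q0}
  B1 = {p1, q1}
p0 ∈ B0, q0 ∈ B0 → same block

YES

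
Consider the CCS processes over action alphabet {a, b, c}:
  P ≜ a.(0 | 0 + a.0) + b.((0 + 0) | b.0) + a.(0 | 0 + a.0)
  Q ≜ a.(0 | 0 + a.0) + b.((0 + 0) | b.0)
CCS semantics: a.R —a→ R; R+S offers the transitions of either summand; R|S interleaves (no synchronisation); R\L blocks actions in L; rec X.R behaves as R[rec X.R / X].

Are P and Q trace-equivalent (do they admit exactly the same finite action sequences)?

Reachable graph of P (5 states):
  m0 = a.(0 | 0 + a.0) + b.((0 + 0) | b.0) + a.(0 | 0 + a.0) :: ··a··> m1, ··b··> m2
  m1 = 0 | 0 + a.0 :: ··a··> m3
  m2 = (0 + 0) | b.0 :: ··b··> m4
  m3 = 0 :: deadlocked
  m4 = (0 + 0) | 0 :: deadlocked
Reachable graph of Q (5 states):
  n0 = a.(0 | 0 + a.0) + b.((0 + 0) | b.0) :: ··a··> n1, ··b··> n2
  n1 = 0 | 0 + a.0 :: ··a··> n3
  n2 = (0 + 0) | b.0 :: ··b··> n4
  n3 = 0 :: deadlocked
  n4 = (0 + 0) | 0 :: deadlocked
Bisimilarity quotient blocks:
  B0 = {m0, n0}
  B1 = {m1, n1}
  B2 = {m3, m4, n3, n4}
  B3 = {m2, n2}
m0 ∈ B0, n0 ∈ B0 → same block
Bisimilar ⇒ trace-equivalent.

trace-equivalent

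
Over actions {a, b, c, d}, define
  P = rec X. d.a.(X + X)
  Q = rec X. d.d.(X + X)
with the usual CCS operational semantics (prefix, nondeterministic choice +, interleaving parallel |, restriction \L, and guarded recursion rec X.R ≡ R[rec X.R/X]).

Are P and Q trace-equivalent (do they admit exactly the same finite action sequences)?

LTS(P): 3 reachable states
  m0 = rec X. d.a.(X + X) | -d-> m1
  m1 = a.((rec X. d.a.(X + X)) + (rec X. d.a.(X + X))) | -a-> m2
  m2 = (rec X. d.a.(X + X)) + (rec X. d.a.(X + X)) | -d-> m1
LTS(Q): 3 reachable states
  n0 = rec X. d.d.(X + X) | -d-> n1
  n1 = d.((rec X. d.d.(X + X)) + (rec X. d.d.(X + X))) | -d-> n2
  n2 = (rec X. d.d.(X + X)) + (rec X. d.d.(X + X)) | -d-> n1
Run σ = ⟨da⟩ on P: start {m0}
  [1] d ⇒ {m1}
  [2] a ⇒ {m2}
  ✓ P
Run σ = ⟨da⟩ on Q: start {n0}
  [1] d ⇒ {n1}
  [2] a ⇒ no successor for Q

traces(P) ≠ traces(Q) — witness ⟨da⟩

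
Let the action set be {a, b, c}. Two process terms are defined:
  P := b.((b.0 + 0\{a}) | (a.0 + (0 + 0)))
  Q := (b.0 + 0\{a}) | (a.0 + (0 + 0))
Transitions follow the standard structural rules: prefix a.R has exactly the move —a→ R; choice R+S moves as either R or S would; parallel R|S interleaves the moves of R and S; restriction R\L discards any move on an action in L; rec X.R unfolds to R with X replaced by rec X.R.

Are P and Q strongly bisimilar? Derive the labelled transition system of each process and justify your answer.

not bisimilar

Reachable graph of P (5 states):
  u0 = b.((b.0 + 0\{a}) | (a.0 + (0 + 0))) has moves --b--▸ u1
  u1 = (b.0 + 0\{a}) | (a.0 + (0 + 0)) has moves --a--▸ u2, --b--▸ u3
  u2 = (b.0 + 0\{a}) | 0 has moves --b--▸ u4
  u3 = 0 | (a.0 + (0 + 0)) has moves --a--▸ u4
  u4 = 0 | 0 has moves (no moves)
Reachable graph of Q (4 states):
  v0 = (b.0 + 0\{a}) | (a.0 + (0 + 0)) has moves --a--▸ v1, --b--▸ v2
  v1 = (b.0 + 0\{a}) | 0 has moves --b--▸ v3
  v2 = 0 | (a.0 + (0 + 0)) has moves --a--▸ v3
  v3 = 0 | 0 has moves (no moves)
Coarsest stable partition (strong bisimilarity classes):
  B0 = {u0}
  B1 = {u1, v0}
  B2 = {u2, v1}
  B3 = {u4, v3}
  B4 = {u3, v2}
u0 ∈ B0, v0 ∈ B1 → different blocks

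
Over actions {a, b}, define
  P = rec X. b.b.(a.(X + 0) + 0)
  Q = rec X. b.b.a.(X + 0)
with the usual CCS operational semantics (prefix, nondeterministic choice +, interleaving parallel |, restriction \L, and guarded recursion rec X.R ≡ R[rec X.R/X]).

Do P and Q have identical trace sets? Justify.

traces(P) = traces(Q)

LTS(P): 4 reachable states
  u0 = rec X. b.b.(a.(X + 0) + 0) :: ··b··> u1
  u1 = b.(a.((rec X. b.b.(a.(X + 0) + 0)) + 0) + 0) :: ··b··> u2
  u2 = a.((rec X. b.b.(a.(X + 0) + 0)) + 0) + 0 :: ··a··> u3
  u3 = (rec X. b.b.(a.(X + 0) + 0)) + 0 :: ··b··> u1
LTS(Q): 4 reachable states
  v0 = rec X. b.b.a.(X + 0) :: ··b··> v1
  v1 = b.a.((rec X. b.b.a.(X + 0)) + 0) :: ··b··> v2
  v2 = a.((rec X. b.b.a.(X + 0)) + 0) :: ··a··> v3
  v3 = (rec X. b.b.a.(X + 0)) + 0 :: ··b··> v1
Partition-refinement fixed point:
  B0 = {u0, u3, v0, v3}
  B1 = {u1, v1}
  B2 = {u2, v2}
u0 ∈ B0, v0 ∈ B0 → same block
Bisimilar ⇒ trace-equivalent.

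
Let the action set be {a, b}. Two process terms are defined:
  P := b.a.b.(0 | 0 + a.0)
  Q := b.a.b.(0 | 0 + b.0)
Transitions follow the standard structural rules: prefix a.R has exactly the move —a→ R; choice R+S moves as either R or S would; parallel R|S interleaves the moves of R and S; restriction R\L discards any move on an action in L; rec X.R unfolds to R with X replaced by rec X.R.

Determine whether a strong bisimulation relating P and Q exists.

Reachable graph of P (5 states):
  p0 = b.a.b.(0 | 0 + a.0) | —b→ p1
  p1 = a.b.(0 | 0 + a.0) | —a→ p2
  p2 = b.(0 | 0 + a.0) | —b→ p3
  p3 = 0 | 0 + a.0 | —a→ p4
  p4 = 0 | ·
Reachable graph of Q (5 states):
  q0 = b.a.b.(0 | 0 + b.0) | —b→ q1
  q1 = a.b.(0 | 0 + b.0) | —a→ q2
  q2 = b.(0 | 0 + b.0) | —b→ q3
  q3 = 0 | 0 + b.0 | —b→ q4
  q4 = 0 | ·
Coarsest stable partition (strong bisimilarity classes):
  B0 = {p0}
  B1 = {p1}
  B2 = {p2}
  B3 = {p3}
  B4 = {p4, q4}
  B5 = {q0}
  B6 = {q1}
  B7 = {q2}
  B8 = {q3}
p0 ∈ B0, q0 ∈ B5 → different blocks

NO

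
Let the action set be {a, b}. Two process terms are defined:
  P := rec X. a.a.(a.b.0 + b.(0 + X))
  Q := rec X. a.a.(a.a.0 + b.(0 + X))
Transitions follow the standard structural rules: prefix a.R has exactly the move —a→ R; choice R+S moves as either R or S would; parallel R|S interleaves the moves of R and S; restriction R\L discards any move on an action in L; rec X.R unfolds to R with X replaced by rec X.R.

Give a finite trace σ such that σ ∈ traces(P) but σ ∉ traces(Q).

LTS(P): 6 reachable states
  u0 = rec X. a.a.(a.b.0 + b.(0 + X)) :: =a=> u1
  u1 = a.(a.b.0 + b.(0 + (rec X. a.a.(a.b.0 + b.(0 + X))))) :: =a=> u2
  u2 = a.b.0 + b.(0 + (rec X. a.a.(a.b.0 + b.(0 + X)))) :: =a=> u3, =b=> u4
  u3 = b.0 :: =b=> u5
  u4 = 0 + (rec X. a.a.(a.b.0 + b.(0 + X))) :: =a=> u1
  u5 = 0 :: ·
LTS(Q): 6 reachable states
  v0 = rec X. a.a.(a.a.0 + b.(0 + X)) :: =a=> v1
  v1 = a.(a.a.0 + b.(0 + (rec X. a.a.(a.a.0 + b.(0 + X))))) :: =a=> v2
  v2 = a.a.0 + b.(0 + (rec X. a.a.(a.a.0 + b.(0 + X)))) :: =a=> v3, =b=> v4
  v3 = a.0 :: =a=> v5
  v4 = 0 + (rec X. a.a.(a.a.0 + b.(0 + X))) :: =a=> v1
  v5 = 0 :: ·
Trace ⟨aaab⟩ through P, begin at {u0}:
  after a @ step 1: {u1}
  after a @ step 2: {u2}
  after a @ step 3: {u3}
  after b @ step 4: {u5}
  ✓ P
Trace ⟨aaab⟩ through Q, begin at {v0}:
  after a @ step 1: {v1}
  after a @ step 2: {v2}
  after a @ step 3: {v3}
  after b @ step 4: no successor for Q

aaab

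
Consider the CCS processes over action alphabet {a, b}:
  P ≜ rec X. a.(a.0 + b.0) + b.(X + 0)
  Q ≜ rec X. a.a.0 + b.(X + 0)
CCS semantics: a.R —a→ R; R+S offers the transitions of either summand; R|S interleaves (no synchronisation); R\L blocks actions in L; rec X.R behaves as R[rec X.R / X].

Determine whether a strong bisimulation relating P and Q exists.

Reachable graph of P (4 states):
  u0 = rec X. a.(a.0 + b.0) + b.(X + 0) has moves -a-> u1, -b-> u2
  u1 = a.0 + b.0 has moves -a-> u3, -b-> u3
  u2 = (rec X. a.(a.0 + b.0) + b.(X + 0)) + 0 has moves -a-> u1, -b-> u2
  u3 = 0 has moves ∅
Reachable graph of Q (4 states):
  v0 = rec X. a.a.0 + b.(X + 0) has moves -a-> v1, -b-> v2
  v1 = a.0 has moves -a-> v3
  v2 = (rec X. a.a.0 + b.(X + 0)) + 0 has moves -a-> v1, -b-> v2
  v3 = 0 has moves ∅
Bisimilarity quotient blocks:
  B0 = {u0, u2}
  B1 = {u1}
  B2 = {u3, v3}
  B3 = {v0, v2}
  B4 = {v1}
u0 ∈ B0, v0 ∈ B3 → different blocks

P ≁ Q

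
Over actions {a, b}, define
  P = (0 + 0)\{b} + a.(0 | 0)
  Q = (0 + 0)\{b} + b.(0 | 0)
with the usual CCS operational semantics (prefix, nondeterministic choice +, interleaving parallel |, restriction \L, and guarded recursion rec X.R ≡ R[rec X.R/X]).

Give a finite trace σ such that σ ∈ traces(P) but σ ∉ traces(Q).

LTS(P): 2 reachable states
  p0 = (0 + 0)\{b} + a.(0 | 0) | --a--▸ p1
  p1 = 0 | 0 | deadlocked
LTS(Q): 2 reachable states
  q0 = (0 + 0)\{b} + b.(0 | 0) | --b--▸ q1
  q1 = 0 | 0 | deadlocked
Run σ = ⟨a⟩ on P: start {p0}
  after a @ step 1: {p1}
  ✓ P
Run σ = ⟨a⟩ on Q: start {q0}
  after a @ step 1: no successor for Q

a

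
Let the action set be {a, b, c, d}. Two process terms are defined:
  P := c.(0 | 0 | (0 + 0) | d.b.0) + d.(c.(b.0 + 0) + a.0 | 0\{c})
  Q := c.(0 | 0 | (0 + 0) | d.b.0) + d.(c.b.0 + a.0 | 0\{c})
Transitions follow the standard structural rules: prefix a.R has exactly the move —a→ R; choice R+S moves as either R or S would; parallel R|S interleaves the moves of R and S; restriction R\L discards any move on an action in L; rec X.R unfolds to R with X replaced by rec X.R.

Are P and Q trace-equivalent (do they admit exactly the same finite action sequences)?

Reachable graph of P (8 states):
  s0 = c.(0 | 0 | (0 + 0) | d.b.0) + d.(c.(b.0 + 0) + a.0 | 0\{c}) has moves ··c··> s1, ··d··> s2
  s1 = 0 | 0 | (0 + 0) | d.b.0 has moves ··d··> s3
  s2 = c.(b.0 + 0) + a.0 | 0\{c} has moves ··a··> s4, ··c··> s5
  s3 = 0 | 0 | (0 + 0) | b.0 has moves ··b··> s6
  s4 = 0 | 0\{c} has moves deadlocked
  s5 = b.0 + 0 has moves ··b··> s7
  s6 = 0 | 0 | (0 + 0) | 0 has moves deadlocked
  s7 = 0 has moves deadlocked
Reachable graph of Q (8 states):
  t0 = c.(0 | 0 | (0 + 0) | d.b.0) + d.(c.b.0 + a.0 | 0\{c}) has moves ··c··> t1, ··d··> t2
  t1 = 0 | 0 | (0 + 0) | d.b.0 has moves ··d··> t3
  t2 = c.b.0 + a.0 | 0\{c} has moves ··a··> t4, ··c··> t5
  t3 = 0 | 0 | (0 + 0) | b.0 has moves ··b··> t6
  t4 = 0 | 0\{c} has moves deadlocked
  t5 = b.0 has moves ··b··> t7
  t6 = 0 | 0 | (0 + 0) | 0 has moves deadlocked
  t7 = 0 has moves deadlocked
Partition-refinement fixed point:
  B0 = {s0, t0}
  B1 = {s2, t2}
  B2 = {s3, s5, t3, t5}
  B3 = {s4, s6, s7, t4, t6, t7}
  B4 = {s1, t1}
s0 ∈ B0, t0 ∈ B0 → same block
Bisimilar ⇒ trace-equivalent.

traces(P) = traces(Q)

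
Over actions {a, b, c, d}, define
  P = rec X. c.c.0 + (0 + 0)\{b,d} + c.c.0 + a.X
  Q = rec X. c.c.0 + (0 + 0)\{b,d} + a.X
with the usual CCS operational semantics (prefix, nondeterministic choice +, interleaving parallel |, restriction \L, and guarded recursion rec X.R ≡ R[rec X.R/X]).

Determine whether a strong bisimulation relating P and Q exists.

P's transition system — 3 states:
  m0 = rec X. c.c.0 + (0 + 0)\{b,d} + c.c.0 + a.X has moves -a-> m0, -c-> m1
  m1 = c.0 has moves -c-> m2
  m2 = 0 has moves stopped
Q's transition system — 3 states:
  n0 = rec X. c.c.0 + (0 + 0)\{b,d} + a.X has moves -a-> n0, -c-> n1
  n1 = c.0 has moves -c-> n2
  n2 = 0 has moves stopped
Bisimilarity quotient blocks:
  B0 = {m0, n0}
  B1 = {m1, n1}
  B2 = {m2, n2}
m0 ∈ B0, n0 ∈ B0 → same block

P ~ Q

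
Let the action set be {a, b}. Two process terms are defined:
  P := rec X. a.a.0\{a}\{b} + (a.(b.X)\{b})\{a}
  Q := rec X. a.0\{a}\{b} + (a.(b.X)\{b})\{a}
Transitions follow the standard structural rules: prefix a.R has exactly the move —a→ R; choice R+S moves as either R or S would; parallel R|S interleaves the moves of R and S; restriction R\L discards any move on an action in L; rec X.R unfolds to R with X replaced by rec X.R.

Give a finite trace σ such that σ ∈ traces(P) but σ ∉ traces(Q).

aa

Reachable graph of P (3 states):
  m0 = rec X. a.a.0\{a}\{b} + (a.(b.X)\{b})\{a} has moves ··a··> m1
  m1 = a.0\{a}\{b} has moves ··a··> m2
  m2 = 0\{a}\{b} has moves ∅
Reachable graph of Q (2 states):
  n0 = rec X. a.0\{a}\{b} + (a.(b.X)\{b})\{a} has moves ··a··> n1
  n1 = 0\{a}\{b} has moves ∅
Run σ = ⟨aa⟩ on P: start {m0}
  step 1 (a): {m1}
  step 2 (a): {m2}
  ✓ P
Run σ = ⟨aa⟩ on Q: start {n0}
  step 1 (a): {n1}
  step 2 (a): no successor for Q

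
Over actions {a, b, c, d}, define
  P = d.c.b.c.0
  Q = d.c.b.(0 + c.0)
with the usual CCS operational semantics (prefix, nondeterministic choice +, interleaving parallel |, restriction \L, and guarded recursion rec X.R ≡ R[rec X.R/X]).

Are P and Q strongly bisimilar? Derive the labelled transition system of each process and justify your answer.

P ~ Q

Reachable graph of P (5 states):
  p0 = d.c.b.c.0 :: -d-> p1
  p1 = c.b.c.0 :: -c-> p2
  p2 = b.c.0 :: -b-> p3
  p3 = c.0 :: -c-> p4
  p4 = 0 :: (no moves)
Reachable graph of Q (5 states):
  q0 = d.c.b.(0 + c.0) :: -d-> q1
  q1 = c.b.(0 + c.0) :: -c-> q2
  q2 = b.(0 + c.0) :: -b-> q3
  q3 = 0 + c.0 :: -c-> q4
  q4 = 0 :: (no moves)
Partition-refinement fixed point:
  B0 = {p0, q0}
  B1 = {p1, q1}
  B2 = {p2, q2}
  B3 = {p3, q3}
  B4 = {p4, q4}
p0 ∈ B0, q0 ∈ B0 → same block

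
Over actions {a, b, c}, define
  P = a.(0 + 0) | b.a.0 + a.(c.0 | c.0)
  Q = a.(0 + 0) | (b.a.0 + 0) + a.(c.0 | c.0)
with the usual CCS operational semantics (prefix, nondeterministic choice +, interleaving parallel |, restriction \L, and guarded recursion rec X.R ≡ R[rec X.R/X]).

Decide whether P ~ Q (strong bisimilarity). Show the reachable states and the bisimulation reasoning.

YES

LTS(P): 10 reachable states
  m0 = a.(0 + 0) | b.a.0 + a.(c.0 | c.0) → -a-> m1, -a-> m2, -b-> m3
  m1 = (0 + 0) | b.a.0 → -b-> m4
  m2 = c.0 | c.0 → -c-> m5, -c-> m6
  m3 = a.(0 + 0) | a.0 → -a-> m4, -a-> m7
  m4 = (0 + 0) | a.0 → -a-> m8
  m5 = 0 | c.0 → -c-> m9
  m6 = c.0 | 0 → -c-> m9
  m7 = a.(0 + 0) | 0 → -a-> m8
  m8 = (0 + 0) | 0 → (no moves)
  m9 = 0 | 0 → (no moves)
LTS(Q): 10 reachable states
  n0 = a.(0 + 0) | (b.a.0 + 0) + a.(c.0 | c.0) → -a-> n1, -a-> n2, -b-> n3
  n1 = (0 + 0) | (b.a.0 + 0) → -b-> n4
  n2 = c.0 | c.0 → -c-> n5, -c-> n6
  n3 = a.(0 + 0) | a.0 → -a-> n4, -a-> n7
  n4 = (0 + 0) | a.0 → -a-> n8
  n5 = 0 | c.0 → -c-> n9
  n6 = c.0 | 0 → -c-> n9
  n7 = a.(0 + 0) | 0 → -a-> n8
  n8 = (0 + 0) | 0 → (no moves)
  n9 = 0 | 0 → (no moves)
Partition-refinement fixed point:
  B0 = {m0, n0}
  B1 = {m3, n3}
  B2 = {m4, m7, n4, n7}
  B3 = {m8, m9, n8, n9}
  B4 = {m2, n2}
  B5 = {m5, m6, n5, n6}
  B6 = {m1, n1}
m0 ∈ B0, n0 ∈ B0 → same block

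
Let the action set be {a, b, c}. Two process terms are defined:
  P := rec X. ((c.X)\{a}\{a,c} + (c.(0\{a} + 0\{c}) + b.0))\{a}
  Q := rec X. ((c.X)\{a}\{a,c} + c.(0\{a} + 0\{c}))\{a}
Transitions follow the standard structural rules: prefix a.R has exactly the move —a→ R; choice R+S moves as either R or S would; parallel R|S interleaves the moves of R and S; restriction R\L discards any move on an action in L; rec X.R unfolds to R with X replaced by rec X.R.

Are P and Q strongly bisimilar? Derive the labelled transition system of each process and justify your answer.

not bisimilar

LTS(P): 3 reachable states
  p0 = rec X. ((c.X)\{a}\{a,c} + (c.(0\{a} + 0\{c}) + b.0))\{a} | ··b··> p1, ··c··> p2
  p1 = 0\{a} | ∅
  p2 = (0\{a} + 0\{c})\{a} | ∅
LTS(Q): 2 reachable states
  q0 = rec X. ((c.X)\{a}\{a,c} + c.(0\{a} + 0\{c}))\{a} | ··c··> q1
  q1 = (0\{a} + 0\{c})\{a} | ∅
Bisimilarity quotient blocks:
  B0 = {p0}
  B1 = {p1, p2, q1}
  B2 = {q0}
p0 ∈ B0, q0 ∈ B2 → different blocks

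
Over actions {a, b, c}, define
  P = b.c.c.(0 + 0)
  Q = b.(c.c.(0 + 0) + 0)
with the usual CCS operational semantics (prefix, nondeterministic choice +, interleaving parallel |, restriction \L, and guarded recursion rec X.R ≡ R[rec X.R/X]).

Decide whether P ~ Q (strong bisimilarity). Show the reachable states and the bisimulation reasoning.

LTS(P): 4 reachable states
  s0 = b.c.c.(0 + 0) :: -b-> s1
  s1 = c.c.(0 + 0) :: -c-> s2
  s2 = c.(0 + 0) :: -c-> s3
  s3 = 0 + 0 :: ·
LTS(Q): 4 reachable states
  t0 = b.(c.c.(0 + 0) + 0) :: -b-> t1
  t1 = c.c.(0 + 0) + 0 :: -c-> t2
  t2 = c.(0 + 0) :: -c-> t3
  t3 = 0 + 0 :: ·
Partition-refinement fixed point:
  B0 = {s0, t0}
  B1 = {s1, t1}
  B2 = {s2, t2}
  B3 = {s3, t3}
s0 ∈ B0, t0 ∈ B0 → same block

P ~ Q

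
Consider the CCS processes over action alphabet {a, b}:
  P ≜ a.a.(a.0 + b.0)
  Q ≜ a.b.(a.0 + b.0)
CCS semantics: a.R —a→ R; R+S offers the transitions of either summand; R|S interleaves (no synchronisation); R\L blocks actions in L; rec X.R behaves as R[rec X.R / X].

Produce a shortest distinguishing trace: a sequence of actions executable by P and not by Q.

aa

LTS(P): 4 reachable states
  m0 = a.a.(a.0 + b.0) → —a→ m1
  m1 = a.(a.0 + b.0) → —a→ m2
  m2 = a.0 + b.0 → —a→ m3, —b→ m3
  m3 = 0 → deadlocked
LTS(Q): 4 reachable states
  n0 = a.b.(a.0 + b.0) → —a→ n1
  n1 = b.(a.0 + b.0) → —b→ n2
  n2 = a.0 + b.0 → —a→ n3, —b→ n3
  n3 = 0 → deadlocked
Trace ⟨aa⟩ through P, begin at {m0}:
  after a @ step 1: {m1}
  after a @ step 2: {m2}
  P completes σ.
Trace ⟨aa⟩ through Q, begin at {n0}:
  after a @ step 1: {n1}
  after a @ step 2: no successor for Q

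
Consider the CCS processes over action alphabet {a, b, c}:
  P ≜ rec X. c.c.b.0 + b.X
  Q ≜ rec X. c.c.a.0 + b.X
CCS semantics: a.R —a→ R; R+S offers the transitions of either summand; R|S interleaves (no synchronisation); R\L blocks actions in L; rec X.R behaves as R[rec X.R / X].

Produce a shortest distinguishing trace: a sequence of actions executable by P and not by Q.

P's transition system — 4 states:
  p0 = rec X. c.c.b.0 + b.X ⊢ —b→ p0, —c→ p1
  p1 = c.b.0 ⊢ —c→ p2
  p2 = b.0 ⊢ —b→ p3
  p3 = 0 ⊢ ∅
Q's transition system — 4 states:
  q0 = rec X. c.c.a.0 + b.X ⊢ —b→ q0, —c→ q1
  q1 = c.a.0 ⊢ —c→ q2
  q2 = a.0 ⊢ —a→ q3
  q3 = 0 ⊢ ∅
Trace ⟨ccb⟩ through P, begin at {p0}:
  step 1 (c): {p1}
  step 2 (c): {p2}
  step 3 (b): {p3}
  P completes σ.
Trace ⟨ccb⟩ through Q, begin at {q0}:
  step 1 (c): {q1}
  step 2 (c): {q2}
  step 3 (b): ∅  — Q cannot continue

ccb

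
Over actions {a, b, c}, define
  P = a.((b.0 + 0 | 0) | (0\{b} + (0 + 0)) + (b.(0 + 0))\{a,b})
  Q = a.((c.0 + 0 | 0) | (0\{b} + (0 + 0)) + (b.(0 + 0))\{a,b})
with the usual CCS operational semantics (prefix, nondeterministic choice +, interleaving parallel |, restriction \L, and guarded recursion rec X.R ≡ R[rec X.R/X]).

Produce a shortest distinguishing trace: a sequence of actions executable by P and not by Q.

ab

Reachable graph of P (3 states):
  u0 = a.((b.0 + 0 | 0) | (0\{b} + (0 + 0)) + (b.(0 + 0))\{a,b}) | =a=> u1
  u1 = (b.0 + 0 | 0) | (0\{b} + (0 + 0)) + (b.(0 + 0))\{a,b} | =b=> u2
  u2 = 0 | (0\{b} + (0 + 0)) | ·
Reachable graph of Q (3 states):
  v0 = a.((c.0 + 0 | 0) | (0\{b} + (0 + 0)) + (b.(0 + 0))\{a,b}) | =a=> v1
  v1 = (c.0 + 0 | 0) | (0\{b} + (0 + 0)) + (b.(0 + 0))\{a,b} | =c=> v2
  v2 = 0 | (0\{b} + (0 + 0)) | ·
Run σ = ⟨ab⟩ on P: start {u0}
  [1] a ⇒ {u1}
  [2] b ⇒ {u2}
  ✓ P
Run σ = ⟨ab⟩ on Q: start {v0}
  [1] a ⇒ {v1}
  [2] b ⇒ ∅ (Q stuck)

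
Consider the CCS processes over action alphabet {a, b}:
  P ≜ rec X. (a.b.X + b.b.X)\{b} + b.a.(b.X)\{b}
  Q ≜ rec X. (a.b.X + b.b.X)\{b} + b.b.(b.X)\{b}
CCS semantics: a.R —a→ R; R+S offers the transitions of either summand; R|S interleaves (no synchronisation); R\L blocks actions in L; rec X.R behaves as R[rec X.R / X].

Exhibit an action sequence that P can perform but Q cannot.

Reachable graph of P (3 states):
  p0 = rec X. (a.b.X + b.b.X)\{b} + b.a.(b.X)\{b} ⊢ --a--▸ p1, --b--▸ p2
  p1 = (b.(rec X. (a.b.X + b.b.X)\{b} + b.a.(b.X)\{b}))\{b} ⊢ deadlocked
  p2 = a.(b.(rec X. (a.b.X + b.b.X)\{b} + b.a.(b.X)\{b}))\{b} ⊢ --a--▸ p1
Reachable graph of Q (3 states):
  q0 = rec X. (a.b.X + b.b.X)\{b} + b.b.(b.X)\{b} ⊢ --a--▸ q1, --b--▸ q2
  q1 = (b.(rec X. (a.b.X + b.b.X)\{b} + b.b.(b.X)\{b}))\{b} ⊢ deadlocked
  q2 = b.(b.(rec X. (a.b.X + b.b.X)\{b} + b.b.(b.X)\{b}))\{b} ⊢ --b--▸ q1
Trace ⟨ba⟩ through P, begin at {p0}:
  step 1 (b): {p2}
  step 2 (a): {p1}
  — P admits the full trace.
Trace ⟨ba⟩ through Q, begin at {q0}:
  step 1 (b): {q2}
  step 2 (a): ∅  — Q cannot continue

ba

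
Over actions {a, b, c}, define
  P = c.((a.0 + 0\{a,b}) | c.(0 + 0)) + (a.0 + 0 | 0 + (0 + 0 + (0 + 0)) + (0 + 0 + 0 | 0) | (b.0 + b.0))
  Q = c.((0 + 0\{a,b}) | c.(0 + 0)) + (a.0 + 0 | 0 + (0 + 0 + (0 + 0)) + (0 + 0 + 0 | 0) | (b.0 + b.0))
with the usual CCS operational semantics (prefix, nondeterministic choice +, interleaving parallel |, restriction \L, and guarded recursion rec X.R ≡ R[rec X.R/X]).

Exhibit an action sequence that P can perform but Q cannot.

P's transition system — 7 states:
  m0 = c.((a.0 + 0\{a,b}) | c.(0 + 0)) + (a.0 + 0 | 0 + (0 + 0 + (0 + 0)) + (0 + 0 + 0 | 0) | (b.0 + b.0)) → —a→ m1, —b→ m2, —c→ m3
  m1 = 0 → ·
  m2 = (0 + 0 + 0 | 0) | 0 → ·
  m3 = (a.0 + 0\{a,b}) | c.(0 + 0) → —a→ m4, —c→ m5
  m4 = 0 | c.(0 + 0) → —c→ m6
  m5 = (a.0 + 0\{a,b}) | (0 + 0) → —a→ m6
  m6 = 0 | (0 + 0) → ·
Q's transition system — 5 states:
  n0 = c.((0 + 0\{a,b}) | c.(0 + 0)) + (a.0 + 0 | 0 + (0 + 0 + (0 + 0)) + (0 + 0 + 0 | 0) | (b.0 + b.0)) → —a→ n1, —b→ n2, —c→ n3
  n1 = 0 → ·
  n2 = (0 + 0 + 0 | 0) | 0 → ·
  n3 = (0 + 0\{a,b}) | c.(0 + 0) → —c→ n4
  n4 = (0 + 0\{a,b}) | (0 + 0) → ·
Run σ = ⟨ca⟩ on P: start {m0}
  after c @ step 1: {m3}
  after a @ step 2: {m4}
  ✓ P
Run σ = ⟨ca⟩ on Q: start {n0}
  after c @ step 1: {n3}
  after a @ step 2: ∅ (Q stuck)

ca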